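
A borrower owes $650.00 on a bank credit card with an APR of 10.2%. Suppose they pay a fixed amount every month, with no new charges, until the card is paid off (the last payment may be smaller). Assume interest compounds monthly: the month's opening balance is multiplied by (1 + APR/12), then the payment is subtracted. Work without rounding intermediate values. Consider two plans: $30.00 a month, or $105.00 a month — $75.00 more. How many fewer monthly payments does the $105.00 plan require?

18 fewer payments

Monthly rate r = 10.2%/12 = 0.85% = 0.0085.
At $30.00/mo: n = ⌈−ln(1 − rB₀/P)/ln(1+r)⌉ = 25 payments (last $1.45); total interest = total paid − $650.00 = $71.45.
At $105.00/mo: 7 payments (last $40.67); total interest $20.67.
Payments saved = 25 − 7 = 18.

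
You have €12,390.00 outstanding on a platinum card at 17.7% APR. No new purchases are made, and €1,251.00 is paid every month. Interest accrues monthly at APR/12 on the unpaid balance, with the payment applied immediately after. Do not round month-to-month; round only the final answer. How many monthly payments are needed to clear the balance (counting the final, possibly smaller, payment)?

11 payments

Monthly rate r = 17.7%/12 = 1.475% = 0.01475.
Recurrence: B ← B·(1+r) − €1,251.00.
Month 1: interest €182.75; balance after payment €11,321.75.
Month 2: interest €167.00; balance after payment €10,237.75.
Closed form: n = −ln(1 − rB₀/P)/ln(1+r) = −ln(0.85391)/ln(1.01475) ≈ 10.785, so the balance reaches zero during payment 11.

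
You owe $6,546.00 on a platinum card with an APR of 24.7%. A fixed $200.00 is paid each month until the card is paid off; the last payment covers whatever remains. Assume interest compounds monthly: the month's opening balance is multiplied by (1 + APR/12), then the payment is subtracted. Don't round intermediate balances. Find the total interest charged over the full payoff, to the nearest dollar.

$4,447

Monthly rate r = 24.7%/12 = 2.05833% = 0.0205833.
Payoff takes n = ⌈−ln(1 − rB₀/P)/ln(1+r)⌉ = ⌈54.967⌉ = 55 payments; the last is $193.44.
Total paid = 54·$200.00 + $193.44 = $10,993.44.
Total interest = total paid − principal = $10,993.44 − $6,546.00 = $4,447.44.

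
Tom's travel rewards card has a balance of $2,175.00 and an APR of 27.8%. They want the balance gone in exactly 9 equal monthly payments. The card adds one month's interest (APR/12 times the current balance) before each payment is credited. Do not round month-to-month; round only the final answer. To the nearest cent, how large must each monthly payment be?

Monthly rate r = 27.8%/12 = 2.31667% = 0.0231667.
Level-payment amortization: P = B₀·r / (1 − (1+r)^(−n)) = 2175.00·0.0231667 / (1 − 1.02317^(−9)).
Denominator 1 − (1+r)^(−9) = 0.18626583.
P = 50.3875 / 0.18626583 ≈ 270.51.

$270.51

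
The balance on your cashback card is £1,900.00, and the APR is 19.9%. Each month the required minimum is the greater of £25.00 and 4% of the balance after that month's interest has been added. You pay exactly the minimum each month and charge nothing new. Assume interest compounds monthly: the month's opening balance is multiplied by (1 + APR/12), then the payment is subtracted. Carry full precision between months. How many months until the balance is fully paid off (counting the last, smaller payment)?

79 months

Monthly rate r = 19.9%/12 = 1.65833% = 0.0165833.
While 4% of the post-interest balance exceeds £25.00, each month B ← (B·(1+r))·(1 − 0.04), i.e. B shrinks by the factor (1+r)·0.96 = 0.97592.
This holds for months 1–47. Entering month 48 the balance is £604.26; 4% of the post-interest balance is now below £25.00, so the flat £25.00 minimum applies from here.
From month 48 a fixed £25.00 at rate r clears £604.26 in 32 more payments. Total: 47 + 32 = 79 months.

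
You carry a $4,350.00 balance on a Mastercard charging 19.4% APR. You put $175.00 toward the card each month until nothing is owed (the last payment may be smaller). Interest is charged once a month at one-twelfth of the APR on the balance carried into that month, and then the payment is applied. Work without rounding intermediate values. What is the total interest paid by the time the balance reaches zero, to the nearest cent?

Monthly rate r = 19.4%/12 = 1.61667% = 0.0161667.
Payoff takes n = ⌈−ln(1 − rB₀/P)/ln(1+r)⌉ = ⌈32.045⌉ = 33 payments; the last is $8.02.
Total paid = 32·$175.00 + $8.02 = $5,608.02.
Total interest = total paid − principal = $5,608.02 − $4,350.00 = $1,258.02.

$1,258.02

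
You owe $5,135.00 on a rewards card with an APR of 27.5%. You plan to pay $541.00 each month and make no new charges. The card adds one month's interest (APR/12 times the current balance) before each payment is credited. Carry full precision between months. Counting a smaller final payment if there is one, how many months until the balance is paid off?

11 payments

Monthly rate r = 27.5%/12 = 2.29167% = 0.0229167.
Recurrence: B ← B·(1+r) − $541.00.
Month 1: interest $117.68; balance after payment $4,711.68.
Month 2: interest $107.98; balance after payment $4,278.65.
Closed form: n = −ln(1 − rB₀/P)/ln(1+r) = −ln(0.78248)/ln(1.02292) ≈ 10.825, so the balance reaches zero during payment 11.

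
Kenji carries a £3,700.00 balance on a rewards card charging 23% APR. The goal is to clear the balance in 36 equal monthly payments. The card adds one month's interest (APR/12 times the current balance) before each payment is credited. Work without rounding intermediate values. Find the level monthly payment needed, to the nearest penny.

£143.23

Monthly rate r = 23%/12 = 1.91667% = 0.0191667.
Level-payment amortization: P = B₀·r / (1 − (1+r)^(−n)) = 3700.00·0.0191667 / (1 − 1.01917^(−36)).
Denominator 1 − (1+r)^(−36) = 0.495138324.
P = 70.9167 / 0.495138324 ≈ 143.23.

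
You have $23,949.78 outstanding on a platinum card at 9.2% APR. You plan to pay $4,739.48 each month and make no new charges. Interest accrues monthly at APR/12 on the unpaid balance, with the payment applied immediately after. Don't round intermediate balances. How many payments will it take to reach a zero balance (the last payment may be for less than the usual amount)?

Monthly rate r = 9.2%/12 = 0.766667% = 0.00766667.
Recurrence: B ← B·(1+r) − $4,739.48.
Month 1: interest $183.61; balance after payment $19,393.91.
Month 2: interest $148.69; balance after payment $14,803.12.
Month 3: interest $113.49; balance after payment $10,177.13.
Month 4: interest $78.02; balance after payment $5,515.68.
Month 5: interest $42.29; balance after payment $818.48.
Month 6: interest $6.28; balance after payment $0.00.

6 months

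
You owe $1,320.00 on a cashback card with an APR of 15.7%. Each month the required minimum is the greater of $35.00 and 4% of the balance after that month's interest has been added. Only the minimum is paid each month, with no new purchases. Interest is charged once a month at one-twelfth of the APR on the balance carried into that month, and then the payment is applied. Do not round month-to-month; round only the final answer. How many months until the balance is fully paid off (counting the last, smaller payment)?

Monthly rate r = 15.7%/12 = 1.30833% = 0.0130833.
While 4% of the post-interest balance exceeds $35.00, each month B ← (B·(1+r))·(1 − 0.04), i.e. B shrinks by the factor (1+r)·0.96 = 0.97256.
This holds for months 1–16. Entering month 17 the balance is $845.74; 4% of the post-interest balance is now below $35.00, so the flat $35.00 minimum applies from here.
From month 17 a fixed $35.00 at rate r clears $845.74 in 30 more payments. Total: 16 + 30 = 46 months.

46 months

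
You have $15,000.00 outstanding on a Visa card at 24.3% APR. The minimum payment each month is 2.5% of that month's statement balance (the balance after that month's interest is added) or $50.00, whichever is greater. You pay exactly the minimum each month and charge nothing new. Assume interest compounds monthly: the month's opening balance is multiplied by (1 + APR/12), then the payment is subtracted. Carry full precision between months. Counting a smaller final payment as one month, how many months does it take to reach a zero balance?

465 months

Monthly rate r = 24.3%/12 = 2.025% = 0.02025.
While 2.5% of the post-interest balance exceeds $50.00, each month B ← (B·(1+r))·(1 − 0.025), i.e. B shrinks by the factor (1+r)·0.975 = 0.99474.
This holds for months 1–387. Entering month 388 the balance is $1,951.34; 2.5% of the post-interest balance is now below $50.00, so the flat $50.00 minimum applies from here.
From month 388 a fixed $50.00 at rate r clears $1,951.34 in 78 more payments. Total: 387 + 78 = 465 months.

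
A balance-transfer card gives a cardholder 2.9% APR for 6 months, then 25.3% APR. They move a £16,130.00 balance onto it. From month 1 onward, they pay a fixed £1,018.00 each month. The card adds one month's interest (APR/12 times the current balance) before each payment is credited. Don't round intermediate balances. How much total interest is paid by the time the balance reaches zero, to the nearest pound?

Promo months 1–6 at r₀ = 2.9%/12 = 0.00241667; months 7+ at r₁ = 25.3%/12 = 0.0210833.
After month 6: iterate B ← B·(1+r₀) − £1,018.00 for 6 months → £10,220.28.
Then at r₁ with £1,018.00/mo: n₂ = −ln(1 − r₁·B/P)/ln(1+r₁) ≈ 11.40 → 12 more payments.
Total paid = 17·£1,018.00 + £408.97 = £17,714.97; interest = £17,714.97 − £16,130.00 = £1,584.97.

£1,585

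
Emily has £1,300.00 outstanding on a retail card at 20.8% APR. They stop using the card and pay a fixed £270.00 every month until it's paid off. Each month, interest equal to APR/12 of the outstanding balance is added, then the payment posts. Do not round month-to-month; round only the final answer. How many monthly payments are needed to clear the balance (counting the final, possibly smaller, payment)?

Monthly rate r = 20.8%/12 = 1.73333% = 0.0173333.
Recurrence: B ← B·(1+r) − £270.00.
Month 1: interest £22.53; balance after payment £1,052.53.
Month 2: interest £18.24; balance after payment £800.78.
Month 3: interest £13.88; balance after payment £544.66.
Month 4: interest £9.44; balance after payment £284.10.
Month 5: interest £4.92; balance after payment £19.02.
Month 6: interest £0.33; balance after payment £0.00.

6 payments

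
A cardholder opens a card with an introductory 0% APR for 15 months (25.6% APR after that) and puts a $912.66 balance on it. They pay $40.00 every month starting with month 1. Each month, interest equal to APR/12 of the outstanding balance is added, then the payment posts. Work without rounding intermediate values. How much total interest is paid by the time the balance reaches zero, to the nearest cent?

Promo months 1–15 at r₀ = 0%/12 = 0; months 16+ at r₁ = 25.6%/12 = 0.0213333.
After month 15 (no interest yet): B = $912.66 − 15·$40.00 = $312.66.
Then at r₁ with $40.00/mo: n₂ = −ln(1 − r₁·B/P)/ln(1+r₁) ≈ 8.64 → 9 more payments.
Total paid = 23·$40.00 + $25.78 = $945.78; interest = $945.78 − $912.66 = $33.12.

$33.12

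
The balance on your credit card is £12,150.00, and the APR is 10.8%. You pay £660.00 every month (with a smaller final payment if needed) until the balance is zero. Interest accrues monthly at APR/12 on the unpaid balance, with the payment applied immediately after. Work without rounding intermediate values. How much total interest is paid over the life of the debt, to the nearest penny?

Monthly rate r = 10.8%/12 = 0.9% = 0.009.
Payoff takes n = ⌈−ln(1 − rB₀/P)/ln(1+r)⌉ = ⌈20.217⌉ = 21 payments; the last is £143.82.
Total paid = 20·£660.00 + £143.82 = £13,343.82.
Total interest = total paid − principal = £13,343.82 − £12,150.00 = £1,193.82.

£1,193.82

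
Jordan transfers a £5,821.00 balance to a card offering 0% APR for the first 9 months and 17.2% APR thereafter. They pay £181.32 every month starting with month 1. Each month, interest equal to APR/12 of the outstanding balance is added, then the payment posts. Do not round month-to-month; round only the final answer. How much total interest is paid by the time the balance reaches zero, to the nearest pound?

Promo months 1–9 at r₀ = 0%/12 = 0; months 10+ at r₁ = 17.2%/12 = 0.0143333.
After month 9 (no interest yet): B = £5,821.00 − 9·£181.32 = £4,189.12.
Then at r₁ with £181.32/mo: n₂ = −ln(1 − r₁·B/P)/ln(1+r₁) ≈ 28.26 → 29 more payments.
Total paid = 37·£181.32 + £47.52 = £6,756.36; interest = £6,756.36 − £5,821.00 = £935.36.

£935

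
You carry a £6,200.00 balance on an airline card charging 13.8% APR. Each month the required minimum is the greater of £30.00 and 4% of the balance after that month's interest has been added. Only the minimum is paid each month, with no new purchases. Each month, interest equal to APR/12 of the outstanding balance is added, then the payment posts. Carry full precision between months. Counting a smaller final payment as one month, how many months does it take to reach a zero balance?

Monthly rate r = 13.8%/12 = 1.15% = 0.0115.
While 4% of the post-interest balance exceeds £30.00, each month B ← (B·(1+r))·(1 − 0.04), i.e. B shrinks by the factor (1+r)·0.96 = 0.97104.
This holds for months 1–73. Entering month 74 the balance is £725.61; 4% of the post-interest balance is now below £30.00, so the flat £30.00 minimum applies from here.
From month 74 a fixed £30.00 at rate r clears £725.61 in 29 more payments. Total: 73 + 29 = 102 months.

102 months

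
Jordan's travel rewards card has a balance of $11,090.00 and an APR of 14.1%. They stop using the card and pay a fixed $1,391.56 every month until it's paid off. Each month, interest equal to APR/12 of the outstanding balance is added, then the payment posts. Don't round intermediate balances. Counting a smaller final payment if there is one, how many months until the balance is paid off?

9 payments

Monthly rate r = 14.1%/12 = 1.175% = 0.01175.
Recurrence: B ← B·(1+r) − $1,391.56.
Month 1: interest $130.31; balance after payment $9,828.75.
Month 2: interest $115.49; balance after payment $8,552.68.
Closed form: n = −ln(1 − rB₀/P)/ln(1+r) = −ln(0.90636)/ln(1.01175) ≈ 8.417, so the balance reaches zero during payment 9.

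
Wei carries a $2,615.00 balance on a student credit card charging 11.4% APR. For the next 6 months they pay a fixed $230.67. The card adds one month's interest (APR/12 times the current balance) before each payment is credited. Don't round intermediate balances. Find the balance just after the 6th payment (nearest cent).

Monthly rate r = 11.4%/12 = 0.95% = 0.0095.
Each month: B ← B·(1+r) − $230.67.
Month 1: interest $24.84; balance after payment $2,409.17.
Month 2: interest $22.89; balance after payment $2,201.39.
Month 3: interest $20.91; balance after payment $1,991.63.
Month 4: interest $18.92; balance after payment $1,779.88.
Month 5: interest $16.91; balance after payment $1,566.12.
Month 6: interest $14.88; balance after payment $1,350.33.

$1,350.33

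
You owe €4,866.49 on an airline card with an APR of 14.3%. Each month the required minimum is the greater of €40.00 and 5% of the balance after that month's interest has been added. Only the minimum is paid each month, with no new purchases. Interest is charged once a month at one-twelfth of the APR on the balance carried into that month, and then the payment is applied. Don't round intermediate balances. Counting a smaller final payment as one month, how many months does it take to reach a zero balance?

69 months

Monthly rate r = 14.3%/12 = 1.19167% = 0.0119167.
While 5% of the post-interest balance exceeds €40.00, each month B ← (B·(1+r))·(1 − 0.05), i.e. B shrinks by the factor (1+r)·0.95 = 0.96132.
This holds for months 1–47. Entering month 48 the balance is €762.13; 5% of the post-interest balance is now below €40.00, so the flat €40.00 minimum applies from here.
From month 48 a fixed €40.00 at rate r clears €762.13 in 22 more payments. Total: 47 + 22 = 69 months.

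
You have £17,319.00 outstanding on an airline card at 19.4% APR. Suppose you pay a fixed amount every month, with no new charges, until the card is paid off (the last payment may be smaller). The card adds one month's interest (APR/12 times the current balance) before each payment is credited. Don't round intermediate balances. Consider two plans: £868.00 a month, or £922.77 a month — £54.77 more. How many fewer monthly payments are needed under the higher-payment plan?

2 fewer payments

Monthly rate r = 19.4%/12 = 1.61667% = 0.0161667.
At £868.00/mo: n = ⌈−ln(1 − rB₀/P)/ln(1+r)⌉ = 25 payments (last £247.76); total interest = total paid − £17,319.00 = £3,760.76.
At £922.77/mo: 23 payments (last £505.64); total interest £3,487.58.
Payments saved = 25 − 23 = 2.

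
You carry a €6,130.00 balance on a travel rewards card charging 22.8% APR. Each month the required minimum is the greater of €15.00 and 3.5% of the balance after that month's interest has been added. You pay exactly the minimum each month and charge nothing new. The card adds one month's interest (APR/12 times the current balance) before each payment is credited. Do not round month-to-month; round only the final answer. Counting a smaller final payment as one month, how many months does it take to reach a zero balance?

Monthly rate r = 22.8%/12 = 1.9% = 0.019.
While 3.5% of the post-interest balance exceeds €15.00, each month B ← (B·(1+r))·(1 − 0.035), i.e. B shrinks by the factor (1+r)·0.965 = 0.98333.
This holds for months 1–160. Entering month 161 the balance is €416.58; 3.5% of the post-interest balance is now below €15.00, so the flat €15.00 minimum applies from here.
From month 161 a fixed €15.00 at rate r clears €416.58 in 40 more payments. Total: 160 + 40 = 200 months.

200 months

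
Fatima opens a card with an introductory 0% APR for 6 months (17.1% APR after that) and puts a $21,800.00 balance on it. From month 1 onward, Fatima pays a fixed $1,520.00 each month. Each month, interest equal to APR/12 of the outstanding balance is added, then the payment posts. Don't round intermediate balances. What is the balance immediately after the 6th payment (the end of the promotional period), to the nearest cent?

$12,680.00

Promo months 1–6 at r₀ = 0%/12 = 0; months 7+ at r₁ = 17.1%/12 = 0.01425.
After month 6 (no interest yet): B = $21,800.00 − 6·$1,520.00 = $12,680.00.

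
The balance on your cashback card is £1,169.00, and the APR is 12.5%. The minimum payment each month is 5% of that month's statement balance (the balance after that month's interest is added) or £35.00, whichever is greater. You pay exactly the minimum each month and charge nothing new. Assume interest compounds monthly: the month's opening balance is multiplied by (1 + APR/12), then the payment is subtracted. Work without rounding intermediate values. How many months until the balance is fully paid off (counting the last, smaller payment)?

Monthly rate r = 12.5%/12 = 1.04167% = 0.0104167.
While 5% of the post-interest balance exceeds £35.00, each month B ← (B·(1+r))·(1 − 0.05), i.e. B shrinks by the factor (1+r)·0.95 = 0.9599.
This holds for months 1–13. Entering month 14 the balance is £686.64; 5% of the post-interest balance is now below £35.00, so the flat £35.00 minimum applies from here.
From month 14 a fixed £35.00 at rate r clears £686.64 in 23 more payments. Total: 13 + 23 = 36 months.

36 months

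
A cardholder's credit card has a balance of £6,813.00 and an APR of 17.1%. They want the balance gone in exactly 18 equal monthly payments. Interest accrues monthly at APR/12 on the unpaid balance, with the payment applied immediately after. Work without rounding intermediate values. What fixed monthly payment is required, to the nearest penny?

£431.79

Monthly rate r = 17.1%/12 = 1.425% = 0.01425.
Level-payment amortization: P = B₀·r / (1 − (1+r)^(−n)) = 6813.00·0.01425 / (1 − 1.01425^(−18)).
Denominator 1 − (1+r)^(−18) = 0.224842943.
P = 97.0853 / 0.224842943 ≈ 431.79.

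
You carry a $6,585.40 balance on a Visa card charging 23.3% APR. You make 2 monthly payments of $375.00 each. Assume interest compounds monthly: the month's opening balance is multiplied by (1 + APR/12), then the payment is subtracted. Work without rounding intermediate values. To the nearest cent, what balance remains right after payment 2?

Monthly rate r = 23.3%/12 = 1.94167% = 0.0194167.
Each month: B ← B·(1+r) − $375.00.
Month 1: interest $127.87; balance after payment $6,338.27.
Month 2: interest $123.07; balance after payment $6,086.33.

$6,086.33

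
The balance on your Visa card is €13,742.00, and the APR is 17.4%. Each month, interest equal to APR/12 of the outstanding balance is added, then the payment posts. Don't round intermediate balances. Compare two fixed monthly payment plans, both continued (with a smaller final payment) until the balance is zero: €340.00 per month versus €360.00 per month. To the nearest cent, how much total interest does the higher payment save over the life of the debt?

€668.48

Monthly rate r = 17.4%/12 = 1.45% = 0.0145.
At €340.00/mo: n = ⌈−ln(1 − rB₀/P)/ln(1+r)⌉ = 62 payments (last €92.02); total interest = total paid − €13,742.00 = €7,090.02.
At €360.00/mo: 57 payments (last €3.54); total interest €6,421.54.
Interest saved = €7,090.02 − €6,421.54 = €668.48.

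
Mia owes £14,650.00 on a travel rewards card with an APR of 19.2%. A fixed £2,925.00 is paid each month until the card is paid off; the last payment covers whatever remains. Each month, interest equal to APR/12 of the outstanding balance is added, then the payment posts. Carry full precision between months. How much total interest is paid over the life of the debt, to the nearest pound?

Monthly rate r = 19.2%/12 = 1.6% = 0.016.
Payoff takes n = ⌈−ln(1 − rB₀/P)/ln(1+r)⌉ = ⌈5.262⌉ = 6 payments; the last is £771.71.
Total paid = 5·£2,925.00 + £771.71 = £15,396.71.
Total interest = total paid − principal = £15,396.71 − £14,650.00 = £746.71.

£747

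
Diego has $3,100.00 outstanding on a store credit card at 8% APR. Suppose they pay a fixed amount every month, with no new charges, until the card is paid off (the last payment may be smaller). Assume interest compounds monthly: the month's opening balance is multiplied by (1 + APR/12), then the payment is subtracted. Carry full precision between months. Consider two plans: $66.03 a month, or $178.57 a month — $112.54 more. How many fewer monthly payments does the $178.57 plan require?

Monthly rate r = 8%/12 = 0.666667% = 0.00666667.
At $66.03/mo: n = ⌈−ln(1 − rB₀/P)/ln(1+r)⌉ = 57 payments (last $32.95); total interest = total paid − $3,100.00 = $630.63.
At $178.57/mo: 19 payments (last $91.41); total interest $205.67.
Payments saved = 57 − 19 = 38.

38 fewer payments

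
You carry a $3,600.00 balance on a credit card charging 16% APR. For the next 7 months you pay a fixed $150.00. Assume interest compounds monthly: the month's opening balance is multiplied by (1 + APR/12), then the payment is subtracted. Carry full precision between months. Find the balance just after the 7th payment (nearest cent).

$2,856.80

Monthly rate r = 16%/12 = 1.33333% = 0.0133333.
Each month: B ← B·(1+r) − $150.00.
Month 1: interest $48.00; balance after payment $3,498.00.
Month 2: interest $46.64; balance after payment $3,394.64.
Month 3: interest $45.26; balance after payment $3,289.90.
Month 4: interest $43.87; balance after payment $3,183.77.
Month 5: interest $42.45; balance after payment $3,076.22.
Month 6: interest $41.02; balance after payment $2,967.23.
Month 7: interest $39.56; balance after payment $2,856.80.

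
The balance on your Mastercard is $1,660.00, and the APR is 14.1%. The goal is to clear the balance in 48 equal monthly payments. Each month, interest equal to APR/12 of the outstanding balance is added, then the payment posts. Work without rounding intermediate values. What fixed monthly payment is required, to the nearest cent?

$45.45

Monthly rate r = 14.1%/12 = 1.175% = 0.01175.
Level-payment amortization: P = B₀·r / (1 − (1+r)^(−n)) = 1660.00·0.01175 / (1 − 1.01175^(−48)).
Denominator 1 − (1+r)^(−48) = 0.429197623.
P = 19.505 / 0.429197623 ≈ 45.45.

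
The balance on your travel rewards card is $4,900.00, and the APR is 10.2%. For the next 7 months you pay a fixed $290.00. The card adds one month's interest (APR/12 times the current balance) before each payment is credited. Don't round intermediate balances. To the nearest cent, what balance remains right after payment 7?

$3,116.59

Monthly rate r = 10.2%/12 = 0.85% = 0.0085.
Each month: B ← B·(1+r) − $290.00.
Month 1: interest $41.65; balance after payment $4,651.65.
Month 2: interest $39.54; balance after payment $4,401.19.
Month 3: interest $37.41; balance after payment $4,148.60.
Month 4: interest $35.26; balance after payment $3,893.86.
Month 5: interest $33.10; balance after payment $3,636.96.
Month 6: interest $30.91; balance after payment $3,377.87.
Month 7: interest $28.71; balance after payment $3,116.59.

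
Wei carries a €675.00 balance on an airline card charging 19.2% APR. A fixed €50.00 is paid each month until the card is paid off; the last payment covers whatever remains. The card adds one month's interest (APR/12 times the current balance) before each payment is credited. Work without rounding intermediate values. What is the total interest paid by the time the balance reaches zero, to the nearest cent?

€91.61

Monthly rate r = 19.2%/12 = 1.6% = 0.016.
Payoff takes n = ⌈−ln(1 − rB₀/P)/ln(1+r)⌉ = ⌈15.330⌉ = 16 payments; the last is €16.61.
Total paid = 15·€50.00 + €16.61 = €766.61.
Total interest = total paid − principal = €766.61 − €675.00 = €91.61.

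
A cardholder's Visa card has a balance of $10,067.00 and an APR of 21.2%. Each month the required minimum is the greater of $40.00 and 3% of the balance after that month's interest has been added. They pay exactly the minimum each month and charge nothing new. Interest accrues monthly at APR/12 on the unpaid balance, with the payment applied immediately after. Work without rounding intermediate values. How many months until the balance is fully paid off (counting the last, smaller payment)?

Monthly rate r = 21.2%/12 = 1.76667% = 0.0176667.
While 3% of the post-interest balance exceeds $40.00, each month B ← (B·(1+r))·(1 − 0.03), i.e. B shrinks by the factor (1+r)·0.97 = 0.98714.
This holds for months 1–158. Entering month 159 the balance is $1,301.70; 3% of the post-interest balance is now below $40.00, so the flat $40.00 minimum applies from here.
From month 159 a fixed $40.00 at rate r clears $1,301.70 in 49 more payments. Total: 158 + 49 = 207 months.

207 months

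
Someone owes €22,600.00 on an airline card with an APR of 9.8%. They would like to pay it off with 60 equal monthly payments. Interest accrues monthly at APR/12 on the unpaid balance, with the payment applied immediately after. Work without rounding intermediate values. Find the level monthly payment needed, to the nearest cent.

Monthly rate r = 9.8%/12 = 0.816667% = 0.00816667.
Level-payment amortization: P = B₀·r / (1 − (1+r)^(−n)) = 22600.00·0.00816667 / (1 − 1.00817^(−60)).
Denominator 1 − (1+r)^(−60) = 0.386153262.
P = 184.567 / 0.386153262 ≈ 477.96.

€477.96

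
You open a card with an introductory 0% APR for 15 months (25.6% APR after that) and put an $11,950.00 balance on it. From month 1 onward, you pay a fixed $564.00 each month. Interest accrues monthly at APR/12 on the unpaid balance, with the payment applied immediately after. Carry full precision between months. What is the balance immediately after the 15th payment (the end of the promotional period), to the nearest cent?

Promo months 1–15 at r₀ = 0%/12 = 0; months 16+ at r₁ = 25.6%/12 = 0.0213333.
After month 15 (no interest yet): B = $11,950.00 − 15·$564.00 = $3,490.00.

$3,490.00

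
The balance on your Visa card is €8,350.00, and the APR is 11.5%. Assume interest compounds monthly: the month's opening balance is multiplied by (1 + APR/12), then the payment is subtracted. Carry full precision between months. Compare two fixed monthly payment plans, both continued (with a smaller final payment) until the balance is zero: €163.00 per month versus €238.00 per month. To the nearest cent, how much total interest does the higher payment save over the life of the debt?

€1,312.46

Monthly rate r = 11.5%/12 = 0.958333% = 0.00958333.
At €163.00/mo: n = ⌈−ln(1 − rB₀/P)/ln(1+r)⌉ = 71 payments (last €128.67); total interest = total paid − €8,350.00 = €3,188.67.
At €238.00/mo: 43 payments (last €230.21); total interest €1,876.21.
Interest saved = €3,188.67 − €1,876.21 = €1,312.46.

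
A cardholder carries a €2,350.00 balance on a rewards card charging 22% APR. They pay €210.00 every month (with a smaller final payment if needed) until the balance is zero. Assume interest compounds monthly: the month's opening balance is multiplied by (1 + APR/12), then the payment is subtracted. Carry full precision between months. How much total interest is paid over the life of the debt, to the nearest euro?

Monthly rate r = 22%/12 = 1.83333% = 0.0183333.
Payoff takes n = ⌈−ln(1 − rB₀/P)/ln(1+r)⌉ = ⌈12.639⌉ = 13 payments; the last is €134.59.
Total paid = 12·€210.00 + €134.59 = €2,654.59.
Total interest = total paid − principal = €2,654.59 − €2,350.00 = €304.59.

€305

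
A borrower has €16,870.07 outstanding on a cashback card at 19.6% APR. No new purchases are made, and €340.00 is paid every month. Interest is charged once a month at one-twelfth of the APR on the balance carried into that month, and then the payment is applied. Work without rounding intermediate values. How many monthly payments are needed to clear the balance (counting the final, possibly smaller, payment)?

Monthly rate r = 19.6%/12 = 1.63333% = 0.0163333.
Recurrence: B ← B·(1+r) − €340.00.
Month 1: interest €275.54; balance after payment €16,805.61.
Month 2: interest €274.49; balance after payment €16,740.11.
Closed form: n = −ln(1 − rB₀/P)/ln(1+r) = −ln(0.18958)/ln(1.01633) ≈ 102.644, so the balance reaches zero during payment 103.

103 months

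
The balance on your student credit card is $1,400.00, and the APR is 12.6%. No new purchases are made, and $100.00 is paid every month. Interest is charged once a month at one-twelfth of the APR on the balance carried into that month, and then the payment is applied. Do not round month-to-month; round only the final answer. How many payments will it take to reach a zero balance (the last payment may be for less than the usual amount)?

16 months

Monthly rate r = 12.6%/12 = 1.05% = 0.0105.
Recurrence: B ← B·(1+r) − $100.00.
Month 1: interest $14.70; balance after payment $1,314.70.
Month 2: interest $13.80; balance after payment $1,228.50.
Closed form: n = −ln(1 − rB₀/P)/ln(1+r) = −ln(0.853)/ln(1.0105) ≈ 15.222, so the balance reaches zero during payment 16.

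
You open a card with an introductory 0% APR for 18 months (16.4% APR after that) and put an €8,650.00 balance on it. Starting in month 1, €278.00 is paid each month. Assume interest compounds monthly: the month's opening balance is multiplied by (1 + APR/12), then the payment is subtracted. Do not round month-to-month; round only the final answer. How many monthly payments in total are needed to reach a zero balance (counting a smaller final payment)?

Promo months 1–18 at r₀ = 0%/12 = 0; months 19+ at r₁ = 16.4%/12 = 0.0136667.
After month 18 (no interest yet): B = €8,650.00 − 18·€278.00 = €3,646.00.
Then at r₁ with €278.00/mo: n₂ = −ln(1 − r₁·B/P)/ln(1+r₁) ≈ 14.55 → 15 more payments.

33 months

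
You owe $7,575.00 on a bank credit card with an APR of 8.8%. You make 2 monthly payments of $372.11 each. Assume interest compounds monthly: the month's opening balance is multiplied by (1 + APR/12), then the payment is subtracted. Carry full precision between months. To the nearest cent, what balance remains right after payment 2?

Monthly rate r = 8.8%/12 = 0.733333% = 0.00733333.
Each month: B ← B·(1+r) − $372.11.
Month 1: interest $55.55; balance after payment $7,258.44.
Month 2: interest $53.23; balance after payment $6,939.56.

$6,939.56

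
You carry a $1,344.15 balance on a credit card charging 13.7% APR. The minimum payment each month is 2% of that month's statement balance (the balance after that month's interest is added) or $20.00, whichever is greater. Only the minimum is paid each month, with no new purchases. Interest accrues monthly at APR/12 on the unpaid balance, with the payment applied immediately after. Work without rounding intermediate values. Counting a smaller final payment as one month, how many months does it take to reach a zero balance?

Monthly rate r = 13.7%/12 = 1.14167% = 0.0114167.
While 2% of the post-interest balance exceeds $20.00, each month B ← (B·(1+r))·(1 − 0.02), i.e. B shrinks by the factor (1+r)·0.98 = 0.99119.
This holds for months 1–35. Entering month 36 the balance is $986.08; 2% of the post-interest balance is now below $20.00, so the flat $20.00 minimum applies from here.
From month 36 a fixed $20.00 at rate r clears $986.08 in 73 more payments. Total: 35 + 73 = 108 months.

108 months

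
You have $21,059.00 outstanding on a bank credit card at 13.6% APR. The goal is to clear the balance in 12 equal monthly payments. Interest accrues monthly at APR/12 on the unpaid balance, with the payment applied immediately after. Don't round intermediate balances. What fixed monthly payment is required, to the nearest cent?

Monthly rate r = 13.6%/12 = 1.13333% = 0.0113333.
Level-payment amortization: P = B₀·r / (1 − (1+r)^(−n)) = 21059.00·0.0113333 / (1 − 1.01133^(−12)).
Denominator 1 − (1+r)^(−12) = 0.126489481.
P = 238.669 / 0.126489481 ≈ 1886.87.

$1,886.87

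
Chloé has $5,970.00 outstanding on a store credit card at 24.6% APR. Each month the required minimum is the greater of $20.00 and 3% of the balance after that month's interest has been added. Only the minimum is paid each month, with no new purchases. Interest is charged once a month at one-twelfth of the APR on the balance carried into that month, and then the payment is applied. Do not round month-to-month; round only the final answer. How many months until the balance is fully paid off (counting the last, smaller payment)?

273 months

Monthly rate r = 24.6%/12 = 2.05% = 0.0205.
While 3% of the post-interest balance exceeds $20.00, each month B ← (B·(1+r))·(1 − 0.03), i.e. B shrinks by the factor (1+r)·0.97 = 0.98988.
This holds for months 1–218. Entering month 219 the balance is $650.80; 3% of the post-interest balance is now below $20.00, so the flat $20.00 minimum applies from here.
From month 219 a fixed $20.00 at rate r clears $650.80 in 55 more payments. Total: 218 + 55 = 273 months.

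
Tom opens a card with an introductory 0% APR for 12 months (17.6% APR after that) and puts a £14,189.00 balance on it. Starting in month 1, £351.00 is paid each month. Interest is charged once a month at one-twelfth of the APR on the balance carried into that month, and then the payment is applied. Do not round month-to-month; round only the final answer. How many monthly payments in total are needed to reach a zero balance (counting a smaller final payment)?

Promo months 1–12 at r₀ = 0%/12 = 0; months 13+ at r₁ = 17.6%/12 = 0.0146667.
After month 12 (no interest yet): B = £14,189.00 − 12·£351.00 = £9,977.00.
Then at r₁ with £351.00/mo: n₂ = −ln(1 − r₁·B/P)/ln(1+r₁) ≈ 37.05 → 38 more payments.

50 months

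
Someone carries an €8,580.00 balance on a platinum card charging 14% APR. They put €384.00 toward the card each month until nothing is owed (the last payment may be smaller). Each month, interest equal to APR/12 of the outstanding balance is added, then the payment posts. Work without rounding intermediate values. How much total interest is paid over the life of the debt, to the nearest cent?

Monthly rate r = 14%/12 = 1.16667% = 0.0116667.
Payoff takes n = ⌈−ln(1 − rB₀/P)/ln(1+r)⌉ = ⌈26.038⌉ = 27 payments; the last is €14.75.
Total paid = 26·€384.00 + €14.75 = €9,998.75.
Total interest = total paid − principal = €9,998.75 − €8,580.00 = €1,418.75.

€1,418.75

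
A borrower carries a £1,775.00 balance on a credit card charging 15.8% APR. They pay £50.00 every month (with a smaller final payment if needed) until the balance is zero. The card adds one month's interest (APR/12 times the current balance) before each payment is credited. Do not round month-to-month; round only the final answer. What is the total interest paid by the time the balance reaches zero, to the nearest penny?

£633.23

Monthly rate r = 15.8%/12 = 1.31667% = 0.0131667.
Payoff takes n = ⌈−ln(1 − rB₀/P)/ln(1+r)⌉ = ⌈48.164⌉ = 49 payments; the last is £8.23.
Total paid = 48·£50.00 + £8.23 = £2,408.23.
Total interest = total paid − principal = £2,408.23 − £1,775.00 = £633.23.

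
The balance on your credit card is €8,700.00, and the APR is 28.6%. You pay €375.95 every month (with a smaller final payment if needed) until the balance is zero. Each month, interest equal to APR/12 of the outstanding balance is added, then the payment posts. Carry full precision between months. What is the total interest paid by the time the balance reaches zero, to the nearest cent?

Monthly rate r = 28.6%/12 = 2.38333% = 0.0238333.
Payoff takes n = ⌈−ln(1 − rB₀/P)/ln(1+r)⌉ = ⌈34.047⌉ = 35 payments; the last is €17.75.
Total paid = 34·€375.95 + €17.75 = €12,800.05.
Total interest = total paid − principal = €12,800.05 − €8,700.00 = €4,100.05.

€4,100.05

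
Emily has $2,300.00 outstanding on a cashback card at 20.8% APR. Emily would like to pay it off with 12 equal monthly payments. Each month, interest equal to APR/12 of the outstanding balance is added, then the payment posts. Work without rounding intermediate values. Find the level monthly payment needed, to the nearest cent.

Monthly rate r = 20.8%/12 = 1.73333% = 0.0173333.
Level-payment amortization: P = B₀·r / (1 − (1+r)^(−n)) = 2300.00·0.0173333 / (1 − 1.01733^(−12)).
Denominator 1 − (1+r)^(−12) = 0.186344236.
P = 39.8667 / 0.186344236 ≈ 213.94.

$213.94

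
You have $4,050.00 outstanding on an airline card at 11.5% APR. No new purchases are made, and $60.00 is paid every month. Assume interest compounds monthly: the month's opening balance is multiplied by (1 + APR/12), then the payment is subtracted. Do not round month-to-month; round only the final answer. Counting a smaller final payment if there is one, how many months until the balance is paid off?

Monthly rate r = 11.5%/12 = 0.958333% = 0.00958333.
Recurrence: B ← B·(1+r) − $60.00.
Month 1: interest $38.81; balance after payment $4,028.81.
Month 2: interest $38.61; balance after payment $4,007.42.
Closed form: n = −ln(1 − rB₀/P)/ln(1+r) = −ln(0.35313)/ln(1.00958) ≈ 109.139, so the balance reaches zero during payment 110.

110 months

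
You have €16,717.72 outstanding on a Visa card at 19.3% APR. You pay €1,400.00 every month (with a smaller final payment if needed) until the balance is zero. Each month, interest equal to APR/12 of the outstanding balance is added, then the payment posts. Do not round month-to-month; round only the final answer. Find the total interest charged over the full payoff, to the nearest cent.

€1,997.41

Monthly rate r = 19.3%/12 = 1.60833% = 0.0160833.
Payoff takes n = ⌈−ln(1 − rB₀/P)/ln(1+r)⌉ = ⌈13.366⌉ = 14 payments; the last is €515.13.
Total paid = 13·€1,400.00 + €515.13 = €18,715.13.
Total interest = total paid − principal = €18,715.13 − €16,717.72 = €1,997.41.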